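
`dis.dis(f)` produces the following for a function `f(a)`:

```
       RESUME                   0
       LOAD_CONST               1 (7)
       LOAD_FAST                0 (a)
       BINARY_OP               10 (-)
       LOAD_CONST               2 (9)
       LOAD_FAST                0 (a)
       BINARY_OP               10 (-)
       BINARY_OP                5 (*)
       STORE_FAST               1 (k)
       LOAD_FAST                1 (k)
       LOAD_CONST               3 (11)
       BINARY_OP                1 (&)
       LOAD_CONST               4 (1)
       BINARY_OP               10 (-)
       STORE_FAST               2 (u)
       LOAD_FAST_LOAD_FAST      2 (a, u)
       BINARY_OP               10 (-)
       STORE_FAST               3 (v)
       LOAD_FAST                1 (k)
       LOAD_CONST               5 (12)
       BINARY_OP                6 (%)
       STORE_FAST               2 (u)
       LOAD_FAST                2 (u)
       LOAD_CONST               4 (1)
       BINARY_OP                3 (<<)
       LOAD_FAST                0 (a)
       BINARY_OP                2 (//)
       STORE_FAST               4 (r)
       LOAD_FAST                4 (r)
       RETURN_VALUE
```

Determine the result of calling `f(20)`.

LOAD_CONST → push 7. Stack: [7]
LOAD_FAST a → push 20. Stack: [7, 20]
BINARY_OP - → 7 - 20 = -13. Stack: [-13]
LOAD_CONST → push 9. Stack: [-13, 9]
LOAD_FAST a → push 20. Stack: [-13, 9, 20]
BINARY_OP - → 9 - 20 = -11. Stack: [-13, -11]
BINARY_OP * → -13 * -11 = 143. Stack: [143]
STORE_FAST k → k=143. Stack: []
LOAD_FAST k → push 143. Stack: [143]
LOAD_CONST → push 11. Stack: [143, 11]
BINARY_OP & → 143 & 11 = 11. Stack: [11]
LOAD_CONST → push 1. Stack: [11, 1]
BINARY_OP - → 11 - 1 = 10. Stack: [10]
STORE_FAST u → u=10. Stack: []
LOAD_FAST_LOAD_FAST a,u → push 20,10. Stack: [20, 10]
BINARY_OP - → 20 - 10 = 10. Stack: [10]
STORE_FAST v → v=10. Stack: []
LOAD_FAST k → push 143. Stack: [143]
LOAD_CONST → push 12. Stack: [143, 12]
BINARY_OP % → 143 % 12 = 11. Stack: [11]
STORE_FAST u → u=11. Stack: []
LOAD_FAST u → push 11. Stack: [11]
LOAD_CONST → push 1. Stack: [11, 1]
BINARY_OP << → 11 << 1 = 22. Stack: [22]
LOAD_FAST a → push 20. Stack: [22, 20]
BINARY_OP // → 22 // 20 = 1. Stack: [1]
STORE_FAST r → r=1. Stack: []
LOAD_FAST r → push 1. Stack: [1]
RETURN_VALUE → return 1.

1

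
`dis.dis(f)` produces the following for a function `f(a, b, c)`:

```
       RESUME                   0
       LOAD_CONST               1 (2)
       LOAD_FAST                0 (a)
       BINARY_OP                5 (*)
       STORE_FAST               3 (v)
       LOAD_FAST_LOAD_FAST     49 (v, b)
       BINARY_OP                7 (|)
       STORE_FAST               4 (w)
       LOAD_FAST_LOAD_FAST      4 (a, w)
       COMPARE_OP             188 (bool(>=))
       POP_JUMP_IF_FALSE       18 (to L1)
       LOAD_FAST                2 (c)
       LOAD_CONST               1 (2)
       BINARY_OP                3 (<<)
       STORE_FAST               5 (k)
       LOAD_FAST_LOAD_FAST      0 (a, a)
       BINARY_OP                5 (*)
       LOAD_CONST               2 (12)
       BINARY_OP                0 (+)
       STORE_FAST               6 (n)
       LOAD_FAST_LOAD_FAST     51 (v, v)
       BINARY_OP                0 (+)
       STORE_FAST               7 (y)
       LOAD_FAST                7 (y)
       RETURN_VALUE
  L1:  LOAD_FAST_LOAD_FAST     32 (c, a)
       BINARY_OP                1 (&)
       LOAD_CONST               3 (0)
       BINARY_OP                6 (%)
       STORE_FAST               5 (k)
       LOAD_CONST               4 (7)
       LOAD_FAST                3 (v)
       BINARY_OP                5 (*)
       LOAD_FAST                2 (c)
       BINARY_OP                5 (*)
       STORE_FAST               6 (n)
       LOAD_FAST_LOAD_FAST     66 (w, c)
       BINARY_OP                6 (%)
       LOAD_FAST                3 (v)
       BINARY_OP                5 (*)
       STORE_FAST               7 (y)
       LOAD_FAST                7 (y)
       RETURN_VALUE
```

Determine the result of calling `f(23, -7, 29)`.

LOAD_CONST → push 2. Stack: [2]
LOAD_FAST a → push 23. Stack: [2, 23]
BINARY_OP * → 2 * 23 = 46. Stack: [46]
STORE_FAST v → v=46. Stack: []
LOAD_FAST_LOAD_FAST v,b → push 46,-7. Stack: [46, -7]
BINARY_OP | → 46 | -7 = -1. Stack: [-1]
STORE_FAST w → w=-1. Stack: []
LOAD_FAST_LOAD_FAST a,w → push 23,-1. Stack: [23, -1]
COMPARE_OP bool(>=) → 23 vs -1 = True. Stack: [True]
POP_JUMP_IF_FALSE → pop True; no jump. Stack: []
LOAD_FAST c → push 29. Stack: [29]
LOAD_CONST → push 2. Stack: [29, 2]
BINARY_OP << → 29 << 2 = 116. Stack: [116]
STORE_FAST k → k=116. Stack: []
LOAD_FAST_LOAD_FAST a,a → push 23,23. Stack: [23, 23]
BINARY_OP * → 23 * 23 = 529. Stack: [529]
LOAD_CONST → push 12. Stack: [529, 12]
BINARY_OP + → 529 + 12 = 541. Stack: [541]
STORE_FAST n → n=541. Stack: []
LOAD_FAST_LOAD_FAST v,v → push 46,46. Stack: [46, 46]
BINARY_OP + → 46 + 46 = 92. Stack: [92]
STORE_FAST y → y=92. Stack: []
LOAD_FAST y → push 92. Stack: [92]
RETURN_VALUE → return 92.

92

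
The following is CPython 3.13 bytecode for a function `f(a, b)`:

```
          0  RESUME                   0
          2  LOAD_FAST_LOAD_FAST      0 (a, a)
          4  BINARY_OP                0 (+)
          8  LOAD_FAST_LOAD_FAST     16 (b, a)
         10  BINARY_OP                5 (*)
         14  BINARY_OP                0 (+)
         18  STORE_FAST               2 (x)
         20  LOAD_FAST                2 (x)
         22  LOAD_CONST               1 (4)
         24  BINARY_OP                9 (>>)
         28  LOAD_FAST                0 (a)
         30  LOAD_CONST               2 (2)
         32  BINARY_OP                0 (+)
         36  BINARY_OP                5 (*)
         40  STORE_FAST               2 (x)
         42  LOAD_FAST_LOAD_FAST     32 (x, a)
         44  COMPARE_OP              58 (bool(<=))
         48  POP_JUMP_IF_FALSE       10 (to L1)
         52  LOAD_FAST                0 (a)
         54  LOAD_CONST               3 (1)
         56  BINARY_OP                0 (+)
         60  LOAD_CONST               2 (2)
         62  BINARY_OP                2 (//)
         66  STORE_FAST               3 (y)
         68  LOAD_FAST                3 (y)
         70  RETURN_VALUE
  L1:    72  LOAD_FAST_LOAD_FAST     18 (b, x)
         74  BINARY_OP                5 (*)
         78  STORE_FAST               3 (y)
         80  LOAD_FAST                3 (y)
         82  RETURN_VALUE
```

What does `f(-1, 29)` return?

LOAD_FAST_LOAD_FAST a,a → push -1,-1. Stack: [-1, -1]
BINARY_OP + → -1 + -1 = -2. Stack: [-2]
LOAD_FAST_LOAD_FAST b,a → push 29,-1. Stack: [-2, 29, -1]
BINARY_OP * → 29 * -1 = -29. Stack: [-2, -29]
BINARY_OP + → -2 + -29 = -31. Stack: [-31]
STORE_FAST x → x=-31. Stack: []
LOAD_FAST x → push -31. Stack: [-31]
LOAD_CONST → push 4. Stack: [-31, 4]
BINARY_OP >> → -31 >> 4 = -2. Stack: [-2]
LOAD_FAST a → push -1. Stack: [-2, -1]
LOAD_CONST → push 2. Stack: [-2, -1, 2]
BINARY_OP + → -1 + 2 = 1. Stack: [-2, 1]
BINARY_OP * → -2 * 1 = -2. Stack: [-2]
STORE_FAST x → x=-2. Stack: []
LOAD_FAST_LOAD_FAST x,a → push -2,-1. Stack: [-2, -1]
COMPARE_OP bool(<=) → -2 vs -1 = True. Stack: [True]
POP_JUMP_IF_FALSE → pop True; no jump. Stack: []
LOAD_FAST a → push -1. Stack: [-1]
LOAD_CONST → push 1. Stack: [-1, 1]
BINARY_OP + → -1 + 1 = 0. Stack: [0]
LOAD_CONST → push 2. Stack: [0, 2]
BINARY_OP // → 0 // 2 = 0. Stack: [0]
STORE_FAST y → y=0. Stack: []
LOAD_FAST y → push 0. Stack: [0]
RETURN_VALUE → return 0.

0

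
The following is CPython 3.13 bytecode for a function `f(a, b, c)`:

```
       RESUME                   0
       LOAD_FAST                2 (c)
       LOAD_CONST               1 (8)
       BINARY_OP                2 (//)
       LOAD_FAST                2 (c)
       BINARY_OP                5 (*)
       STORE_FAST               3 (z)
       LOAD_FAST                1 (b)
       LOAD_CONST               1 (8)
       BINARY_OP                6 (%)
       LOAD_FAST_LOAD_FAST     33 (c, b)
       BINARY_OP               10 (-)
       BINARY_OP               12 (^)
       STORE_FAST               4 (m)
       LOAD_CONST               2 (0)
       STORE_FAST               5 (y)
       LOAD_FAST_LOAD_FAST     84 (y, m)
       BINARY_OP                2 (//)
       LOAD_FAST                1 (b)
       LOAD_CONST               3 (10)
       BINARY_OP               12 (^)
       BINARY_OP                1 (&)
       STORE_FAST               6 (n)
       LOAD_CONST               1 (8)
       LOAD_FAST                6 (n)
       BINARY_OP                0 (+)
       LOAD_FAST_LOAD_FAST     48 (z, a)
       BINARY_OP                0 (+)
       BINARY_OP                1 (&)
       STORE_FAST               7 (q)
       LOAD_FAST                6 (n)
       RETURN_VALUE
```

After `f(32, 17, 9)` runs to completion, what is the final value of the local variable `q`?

LOAD_FAST c → push 9. Stack: [9]
LOAD_CONST → push 8. Stack: [9, 8]
BINARY_OP // → 9 // 8 = 1. Stack: [1]
LOAD_FAST c → push 9. Stack: [1, 9]
BINARY_OP * → 1 * 9 = 9. Stack: [9]
STORE_FAST z → z=9. Stack: []
LOAD_FAST b → push 17. Stack: [17]
LOAD_CONST → push 8. Stack: [17, 8]
BINARY_OP % → 17 % 8 = 1. Stack: [1]
LOAD_FAST_LOAD_FAST c,b → push 9,17. Stack: [1, 9, 17]
BINARY_OP - → 9 - 17 = -8. Stack: [1, -8]
BINARY_OP ^ → 1 ^ -8 = -7. Stack: [-7]
STORE_FAST m → m=-7. Stack: []
LOAD_CONST → push 0. Stack: [0]
STORE_FAST y → y=0. Stack: []
LOAD_FAST_LOAD_FAST y,m → push 0,-7. Stack: [0, -7]
BINARY_OP // → 0 // -7 = 0. Stack: [0]
LOAD_FAST b → push 17. Stack: [0, 17]
LOAD_CONST → push 10. Stack: [0, 17, 10]
BINARY_OP ^ → 17 ^ 10 = 27. Stack: [0, 27]
BINARY_OP & → 0 & 27 = 0. Stack: [0]
STORE_FAST n → n=0. Stack: []
LOAD_CONST → push 8. Stack: [8]
LOAD_FAST n → push 0. Stack: [8, 0]
BINARY_OP + → 8 + 0 = 8. Stack: [8]
LOAD_FAST_LOAD_FAST z,a → push 9,32. Stack: [8, 9, 32]
BINARY_OP + → 9 + 32 = 41. Stack: [8, 41]
BINARY_OP & → 8 & 41 = 8. Stack: [8]
STORE_FAST q → q=8. Stack: []
LOAD_FAST n → push 0. Stack: [0]
RETURN_VALUE → return 0.

8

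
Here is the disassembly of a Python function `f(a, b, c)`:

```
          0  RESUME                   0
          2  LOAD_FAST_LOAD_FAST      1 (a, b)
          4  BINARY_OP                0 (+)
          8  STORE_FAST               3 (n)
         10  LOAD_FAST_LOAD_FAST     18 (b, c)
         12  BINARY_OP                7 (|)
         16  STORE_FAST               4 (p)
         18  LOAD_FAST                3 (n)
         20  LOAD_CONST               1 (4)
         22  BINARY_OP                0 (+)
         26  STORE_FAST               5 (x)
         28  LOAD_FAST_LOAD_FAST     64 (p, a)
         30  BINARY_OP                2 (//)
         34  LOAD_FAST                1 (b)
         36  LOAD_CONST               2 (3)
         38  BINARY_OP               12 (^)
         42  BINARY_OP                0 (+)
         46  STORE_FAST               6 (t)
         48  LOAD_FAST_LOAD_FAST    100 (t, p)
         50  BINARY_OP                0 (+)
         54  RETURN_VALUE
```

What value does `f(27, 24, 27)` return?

LOAD_FAST_LOAD_FAST a,b → push 27,24. Stack: [27, 24]
BINARY_OP + → 27 + 24 = 51. Stack: [51]
STORE_FAST n → n=51. Stack: []
LOAD_FAST_LOAD_FAST b,c → push 24,27. Stack: [24, 27]
BINARY_OP | → 24 | 27 = 27. Stack: [27]
STORE_FAST p → p=27. Stack: []
LOAD_FAST n → push 51. Stack: [51]
LOAD_CONST → push 4. Stack: [51, 4]
BINARY_OP + → 51 + 4 = 55. Stack: [55]
STORE_FAST x → x=55. Stack: []
LOAD_FAST_LOAD_FAST p,a → push 27,27. Stack: [27, 27]
BINARY_OP // → 27 // 27 = 1. Stack: [1]
LOAD_FAST b → push 24. Stack: [1, 24]
LOAD_CONST → push 3. Stack: [1, 24, 3]
BINARY_OP ^ → 24 ^ 3 = 27. Stack: [1, 27]
BINARY_OP + → 1 + 27 = 28. Stack: [28]
STORE_FAST t → t=28. Stack: []
LOAD_FAST_LOAD_FAST t,p → push 28,27. Stack: [28, 27]
BINARY_OP + → 28 + 27 = 55. Stack: [55]
RETURN_VALUE → return 55.

55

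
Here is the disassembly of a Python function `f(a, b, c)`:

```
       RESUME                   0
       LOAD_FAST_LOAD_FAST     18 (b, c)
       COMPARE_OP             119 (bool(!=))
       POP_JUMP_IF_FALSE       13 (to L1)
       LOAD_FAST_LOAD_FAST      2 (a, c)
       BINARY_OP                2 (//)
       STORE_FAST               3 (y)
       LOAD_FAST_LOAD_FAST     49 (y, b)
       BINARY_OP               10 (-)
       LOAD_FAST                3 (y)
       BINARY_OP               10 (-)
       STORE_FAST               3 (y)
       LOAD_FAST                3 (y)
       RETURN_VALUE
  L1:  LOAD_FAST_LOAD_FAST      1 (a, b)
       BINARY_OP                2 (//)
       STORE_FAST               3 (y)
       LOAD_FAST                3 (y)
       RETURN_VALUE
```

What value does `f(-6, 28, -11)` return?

LOAD_FAST_LOAD_FAST b,c → push 28,-11. Stack: [28, -11]
COMPARE_OP bool(!=) → 28 vs -11 = True. Stack: [True]
POP_JUMP_IF_FALSE → pop True; no jump. Stack: []
LOAD_FAST_LOAD_FAST a,c → push -6,-11. Stack: [-6, -11]
BINARY_OP // → -6 // -11 = 0. Stack: [0]
STORE_FAST y → y=0. Stack: []
LOAD_FAST_LOAD_FAST y,b → push 0,28. Stack: [0, 28]
BINARY_OP - → 0 - 28 = -28. Stack: [-28]
LOAD_FAST y → push 0. Stack: [-28, 0]
BINARY_OP - → -28 - 0 = -28. Stack: [-28]
STORE_FAST y → y=-28. Stack: []
LOAD_FAST y → push -28. Stack: [-28]
RETURN_VALUE → return -28.

-28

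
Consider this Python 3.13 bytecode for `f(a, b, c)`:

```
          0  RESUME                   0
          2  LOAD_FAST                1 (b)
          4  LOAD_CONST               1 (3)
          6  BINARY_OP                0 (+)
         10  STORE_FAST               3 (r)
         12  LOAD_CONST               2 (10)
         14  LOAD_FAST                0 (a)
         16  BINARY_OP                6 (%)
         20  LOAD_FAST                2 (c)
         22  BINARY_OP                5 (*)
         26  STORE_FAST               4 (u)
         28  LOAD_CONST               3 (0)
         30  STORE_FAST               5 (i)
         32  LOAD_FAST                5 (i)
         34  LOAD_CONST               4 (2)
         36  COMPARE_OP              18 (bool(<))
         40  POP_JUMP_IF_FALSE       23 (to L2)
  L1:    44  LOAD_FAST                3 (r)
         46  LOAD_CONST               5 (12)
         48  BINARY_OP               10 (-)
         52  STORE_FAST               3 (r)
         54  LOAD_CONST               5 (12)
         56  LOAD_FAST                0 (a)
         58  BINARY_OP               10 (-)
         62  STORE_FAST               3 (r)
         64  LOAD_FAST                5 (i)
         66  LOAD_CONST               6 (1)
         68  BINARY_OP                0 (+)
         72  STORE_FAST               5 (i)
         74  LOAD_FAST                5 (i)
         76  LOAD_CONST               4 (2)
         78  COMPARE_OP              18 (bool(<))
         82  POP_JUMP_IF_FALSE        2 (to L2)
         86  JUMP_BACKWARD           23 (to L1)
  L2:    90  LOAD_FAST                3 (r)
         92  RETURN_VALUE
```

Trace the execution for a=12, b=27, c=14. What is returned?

LOAD_FAST b → push 27. Stack: [27]
LOAD_CONST → push 3. Stack: [27, 3]
BINARY_OP + → 27 + 3 = 30. Stack: [30]
STORE_FAST r → r=30. Stack: []
LOAD_CONST → push 10. Stack: [10]
LOAD_FAST a → push 12. Stack: [10, 12]
BINARY_OP % → 10 % 12 = 10. Stack: [10]
LOAD_FAST c → push 14. Stack: [10, 14]
BINARY_OP * → 10 * 14 = 140. Stack: [140]
STORE_FAST u → u=140. Stack: []
LOAD_CONST → push 0. Stack: [0]
STORE_FAST i → i=0. Stack: []
LOAD_FAST i → push 0. Stack: [0]
LOAD_CONST → push 2. Stack: [0, 2]
COMPARE_OP bool(<) → 0 vs 2 = True. Stack: [True]
POP_JUMP_IF_FALSE → pop True; no jump. Stack: []
LOAD_FAST r → push 30. Stack: [30]
LOAD_CONST → push 12. Stack: [30, 12]
BINARY_OP - → 30 - 12 = 18. Stack: [18]
STORE_FAST r → r=18. Stack: []
LOAD_CONST → push 12. Stack: [12]
LOAD_FAST a → push 12. Stack: [12, 12]
BINARY_OP - → 12 - 12 = 0. Stack: [0]
STORE_FAST r → r=0. Stack: []
LOAD_FAST i → push 0. Stack: [0]
LOAD_CONST → push 1. Stack: [0, 1]
BINARY_OP + → 0 + 1 = 1. Stack: [1]
STORE_FAST i → i=1. Stack: []
LOAD_FAST i → push 1. Stack: [1]
LOAD_CONST → push 2. Stack: [1, 2]
COMPARE_OP bool(<) → 1 vs 2 = True. Stack: [True]
POP_JUMP_IF_FALSE → pop True; no jump. Stack: []
LOAD_FAST r → push 0. Stack: [0]
LOAD_CONST → push 12. Stack: [0, 12]
BINARY_OP - → 0 - 12 = -12. Stack: [-12]
STORE_FAST r → r=-12. Stack: []
LOAD_CONST → push 12. Stack: [12]
LOAD_FAST a → push 12. Stack: [12, 12]
BINARY_OP - → 12 - 12 = 0. Stack: [0]
STORE_FAST r → r=0. Stack: []
LOAD_FAST i → push 1. Stack: [1]
LOAD_CONST → push 1. Stack: [1, 1]
BINARY_OP + → 1 + 1 = 2. Stack: [2]
STORE_FAST i → i=2. Stack: []
LOAD_FAST i → push 2. Stack: [2]
LOAD_CONST → push 2. Stack: [2, 2]
COMPARE_OP bool(<) → 2 vs 2 = False. Stack: [False]
POP_JUMP_IF_FALSE → pop False; jump. Stack: []
LOAD_FAST r → push 0. Stack: [0]
RETURN_VALUE → return 0.

0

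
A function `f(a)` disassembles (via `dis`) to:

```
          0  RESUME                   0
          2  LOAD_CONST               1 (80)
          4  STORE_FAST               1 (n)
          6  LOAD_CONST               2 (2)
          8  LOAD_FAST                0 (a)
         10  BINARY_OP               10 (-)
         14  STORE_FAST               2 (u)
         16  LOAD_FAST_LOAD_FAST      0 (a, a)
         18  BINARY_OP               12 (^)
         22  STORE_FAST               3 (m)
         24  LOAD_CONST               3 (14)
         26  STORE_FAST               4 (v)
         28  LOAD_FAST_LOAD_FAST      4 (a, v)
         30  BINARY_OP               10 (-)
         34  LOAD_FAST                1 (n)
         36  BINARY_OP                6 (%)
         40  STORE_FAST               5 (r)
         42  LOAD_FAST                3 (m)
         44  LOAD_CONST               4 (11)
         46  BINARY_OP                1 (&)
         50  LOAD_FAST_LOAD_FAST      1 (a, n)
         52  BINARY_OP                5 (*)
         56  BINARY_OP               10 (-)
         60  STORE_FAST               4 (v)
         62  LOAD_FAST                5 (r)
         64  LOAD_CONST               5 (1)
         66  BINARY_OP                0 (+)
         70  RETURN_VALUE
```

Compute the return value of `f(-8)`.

LOAD_CONST → push 80. Stack: [80]
STORE_FAST n → n=80. Stack: []
LOAD_CONST → push 2. Stack: [2]
LOAD_FAST a → push -8. Stack: [2, -8]
BINARY_OP - → 2 - -8 = 10. Stack: [10]
STORE_FAST u → u=10. Stack: []
LOAD_FAST_LOAD_FAST a,a → push -8,-8. Stack: [-8, -8]
BINARY_OP ^ → -8 ^ -8 = 0. Stack: [0]
STORE_FAST m → m=0. Stack: []
LOAD_CONST → push 14. Stack: [14]
STORE_FAST v → v=14. Stack: []
LOAD_FAST_LOAD_FAST a,v → push -8,14. Stack: [-8, 14]
BINARY_OP - → -8 - 14 = -22. Stack: [-22]
LOAD_FAST n → push 80. Stack: [-22, 80]
BINARY_OP % → -22 % 80 = 58. Stack: [58]
STORE_FAST r → r=58. Stack: []
LOAD_FAST m → push 0. Stack: [0]
LOAD_CONST → push 11. Stack: [0, 11]
BINARY_OP & → 0 & 11 = 0. Stack: [0]
LOAD_FAST_LOAD_FAST a,n → push -8,80. Stack: [0, -8, 80]
BINARY_OP * → -8 * 80 = -640. Stack: [0, -640]
BINARY_OP - → 0 - -640 = 640. Stack: [640]
STORE_FAST v → v=640. Stack: []
LOAD_FAST r → push 58. Stack: [58]
LOAD_CONST → push 1. Stack: [58, 1]
BINARY_OP + → 58 + 1 = 59. Stack: [59]
RETURN_VALUE → return 59.

59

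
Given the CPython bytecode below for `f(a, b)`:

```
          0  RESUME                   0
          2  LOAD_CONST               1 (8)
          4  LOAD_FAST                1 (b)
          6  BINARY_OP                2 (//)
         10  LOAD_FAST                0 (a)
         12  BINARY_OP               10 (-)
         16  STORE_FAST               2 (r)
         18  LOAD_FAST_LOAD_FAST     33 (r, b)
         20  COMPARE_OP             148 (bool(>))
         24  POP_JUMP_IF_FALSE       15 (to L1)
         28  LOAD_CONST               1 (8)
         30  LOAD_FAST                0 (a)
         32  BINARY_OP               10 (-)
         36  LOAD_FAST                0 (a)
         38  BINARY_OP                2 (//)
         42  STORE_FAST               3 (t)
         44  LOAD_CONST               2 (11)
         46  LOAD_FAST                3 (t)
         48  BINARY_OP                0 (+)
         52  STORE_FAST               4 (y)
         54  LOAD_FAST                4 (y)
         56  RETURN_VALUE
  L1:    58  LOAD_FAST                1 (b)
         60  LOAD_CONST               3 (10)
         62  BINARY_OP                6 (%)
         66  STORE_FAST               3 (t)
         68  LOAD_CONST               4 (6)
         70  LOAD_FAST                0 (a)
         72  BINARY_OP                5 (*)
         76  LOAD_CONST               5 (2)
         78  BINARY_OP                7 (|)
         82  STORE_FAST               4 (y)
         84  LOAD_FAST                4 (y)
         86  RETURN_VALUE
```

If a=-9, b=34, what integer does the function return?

LOAD_CONST → push 8. Stack: [8]
LOAD_FAST b → push 34. Stack: [8, 34]
BINARY_OP // → 8 // 34 = 0. Stack: [0]
LOAD_FAST a → push -9. Stack: [0, -9]
BINARY_OP - → 0 - -9 = 9. Stack: [9]
STORE_FAST r → r=9. Stack: []
LOAD_FAST_LOAD_FAST r,b → push 9,34. Stack: [9, 34]
COMPARE_OP bool(>) → 9 vs 34 = False. Stack: [False]
POP_JUMP_IF_FALSE → pop False; jump. Stack: []
LOAD_FAST b → push 34. Stack: [34]
LOAD_CONST → push 10. Stack: [34, 10]
BINARY_OP % → 34 % 10 = 4. Stack: [4]
STORE_FAST t → t=4. Stack: []
LOAD_CONST → push 6. Stack: [6]
LOAD_FAST a → push -9. Stack: [6, -9]
BINARY_OP * → 6 * -9 = -54. Stack: [-54]
LOAD_CONST → push 2. Stack: [-54, 2]
BINARY_OP | → -54 | 2 = -54. Stack: [-54]
STORE_FAST y → y=-54. Stack: []
LOAD_FAST y → push -54. Stack: [-54]
RETURN_VALUE → return -54.

-54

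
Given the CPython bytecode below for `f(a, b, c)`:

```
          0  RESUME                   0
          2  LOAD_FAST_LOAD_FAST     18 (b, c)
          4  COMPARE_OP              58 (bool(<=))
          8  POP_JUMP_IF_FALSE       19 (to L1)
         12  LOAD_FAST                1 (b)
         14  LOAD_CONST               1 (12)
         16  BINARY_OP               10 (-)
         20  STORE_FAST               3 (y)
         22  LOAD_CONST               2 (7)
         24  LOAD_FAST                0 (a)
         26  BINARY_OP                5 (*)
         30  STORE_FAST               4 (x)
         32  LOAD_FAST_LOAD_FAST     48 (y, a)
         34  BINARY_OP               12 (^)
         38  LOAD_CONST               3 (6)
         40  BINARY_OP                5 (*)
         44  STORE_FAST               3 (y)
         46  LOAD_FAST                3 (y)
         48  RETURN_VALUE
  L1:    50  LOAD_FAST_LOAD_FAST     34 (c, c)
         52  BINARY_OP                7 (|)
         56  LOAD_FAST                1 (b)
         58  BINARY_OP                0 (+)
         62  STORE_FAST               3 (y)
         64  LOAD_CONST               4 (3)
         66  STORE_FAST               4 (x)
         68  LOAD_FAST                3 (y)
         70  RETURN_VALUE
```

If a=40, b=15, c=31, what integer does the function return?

258

LOAD_FAST_LOAD_FAST b,c → push 15,31. Stack: [15, 31]
COMPARE_OP bool(<=) → 15 vs 31 = True. Stack: [True]
POP_JUMP_IF_FALSE → pop True; no jump. Stack: []
LOAD_FAST b → push 15. Stack: [15]
LOAD_CONST → push 12. Stack: [15, 12]
BINARY_OP - → 15 - 12 = 3. Stack: [3]
STORE_FAST y → y=3. Stack: []
LOAD_CONST → push 7. Stack: [7]
LOAD_FAST a → push 40. Stack: [7, 40]
BINARY_OP * → 7 * 40 = 280. Stack: [280]
STORE_FAST x → x=280. Stack: []
LOAD_FAST_LOAD_FAST y,a → push 3,40. Stack: [3, 40]
BINARY_OP ^ → 3 ^ 40 = 43. Stack: [43]
LOAD_CONST → push 6. Stack: [43, 6]
BINARY_OP * → 43 * 6 = 258. Stack: [258]
STORE_FAST y → y=258. Stack: []
LOAD_FAST y → push 258. Stack: [258]
RETURN_VALUE → return 258.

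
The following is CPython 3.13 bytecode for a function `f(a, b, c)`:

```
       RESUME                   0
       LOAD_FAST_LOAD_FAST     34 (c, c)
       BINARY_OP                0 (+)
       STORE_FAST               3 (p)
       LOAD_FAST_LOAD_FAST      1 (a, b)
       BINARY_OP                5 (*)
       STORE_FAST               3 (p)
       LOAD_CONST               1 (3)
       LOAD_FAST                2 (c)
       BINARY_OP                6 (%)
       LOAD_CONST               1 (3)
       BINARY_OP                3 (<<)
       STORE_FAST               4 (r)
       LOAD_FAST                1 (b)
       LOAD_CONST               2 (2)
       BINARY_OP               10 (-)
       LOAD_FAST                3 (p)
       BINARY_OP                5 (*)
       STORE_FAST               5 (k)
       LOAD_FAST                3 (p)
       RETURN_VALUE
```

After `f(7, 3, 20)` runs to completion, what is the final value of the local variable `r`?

24

LOAD_FAST_LOAD_FAST c,c → push 20,20. Stack: [20, 20]
BINARY_OP + → 20 + 20 = 40. Stack: [40]
STORE_FAST p → p=40. Stack: []
LOAD_FAST_LOAD_FAST a,b → push 7,3. Stack: [7, 3]
BINARY_OP * → 7 * 3 = 21. Stack: [21]
STORE_FAST p → p=21. Stack: []
LOAD_CONST → push 3. Stack: [3]
LOAD_FAST c → push 20. Stack: [3, 20]
BINARY_OP % → 3 % 20 = 3. Stack: [3]
LOAD_CONST → push 3. Stack: [3, 3]
BINARY_OP << → 3 << 3 = 24. Stack: [24]
STORE_FAST r → r=24. Stack: []
LOAD_FAST b → push 3. Stack: [3]
LOAD_CONST → push 2. Stack: [3, 2]
BINARY_OP - → 3 - 2 = 1. Stack: [1]
LOAD_FAST p → push 21. Stack: [1, 21]
BINARY_OP * → 1 * 21 = 21. Stack: [21]
STORE_FAST k → k=21. Stack: []
LOAD_FAST p → push 21. Stack: [21]
RETURN_VALUE → return 21.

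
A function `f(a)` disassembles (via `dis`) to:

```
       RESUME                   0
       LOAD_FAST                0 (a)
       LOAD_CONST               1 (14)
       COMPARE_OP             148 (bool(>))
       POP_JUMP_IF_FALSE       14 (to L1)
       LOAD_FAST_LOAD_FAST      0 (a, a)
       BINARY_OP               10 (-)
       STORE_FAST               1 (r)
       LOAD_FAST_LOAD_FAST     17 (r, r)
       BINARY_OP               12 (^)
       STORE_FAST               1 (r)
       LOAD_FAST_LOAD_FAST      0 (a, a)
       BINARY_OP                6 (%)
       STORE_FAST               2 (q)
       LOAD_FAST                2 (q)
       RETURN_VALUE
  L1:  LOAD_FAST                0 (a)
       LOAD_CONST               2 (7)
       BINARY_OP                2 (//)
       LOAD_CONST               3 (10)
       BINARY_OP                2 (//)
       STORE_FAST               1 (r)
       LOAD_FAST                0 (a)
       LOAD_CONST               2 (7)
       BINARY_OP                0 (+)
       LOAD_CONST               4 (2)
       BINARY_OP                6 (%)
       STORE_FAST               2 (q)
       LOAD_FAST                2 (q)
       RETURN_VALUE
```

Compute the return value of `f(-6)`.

LOAD_FAST a → push -6. Stack: [-6]
LOAD_CONST → push 14. Stack: [-6, 14]
COMPARE_OP bool(>) → -6 vs 14 = False. Stack: [False]
POP_JUMP_IF_FALSE → pop False; jump. Stack: []
LOAD_FAST a → push -6. Stack: [-6]
LOAD_CONST → push 7. Stack: [-6, 7]
BINARY_OP // → -6 // 7 = -1. Stack: [-1]
LOAD_CONST → push 10. Stack: [-1, 10]
BINARY_OP // → -1 // 10 = -1. Stack: [-1]
STORE_FAST r → r=-1. Stack: []
LOAD_FAST a → push -6. Stack: [-6]
LOAD_CONST → push 7. Stack: [-6, 7]
BINARY_OP + → -6 + 7 = 1. Stack: [1]
LOAD_CONST → push 2. Stack: [1, 2]
BINARY_OP % → 1 % 2 = 1. Stack: [1]
STORE_FAST q → q=1. Stack: []
LOAD_FAST q → push 1. Stack: [1]
RETURN_VALUE → return 1.

1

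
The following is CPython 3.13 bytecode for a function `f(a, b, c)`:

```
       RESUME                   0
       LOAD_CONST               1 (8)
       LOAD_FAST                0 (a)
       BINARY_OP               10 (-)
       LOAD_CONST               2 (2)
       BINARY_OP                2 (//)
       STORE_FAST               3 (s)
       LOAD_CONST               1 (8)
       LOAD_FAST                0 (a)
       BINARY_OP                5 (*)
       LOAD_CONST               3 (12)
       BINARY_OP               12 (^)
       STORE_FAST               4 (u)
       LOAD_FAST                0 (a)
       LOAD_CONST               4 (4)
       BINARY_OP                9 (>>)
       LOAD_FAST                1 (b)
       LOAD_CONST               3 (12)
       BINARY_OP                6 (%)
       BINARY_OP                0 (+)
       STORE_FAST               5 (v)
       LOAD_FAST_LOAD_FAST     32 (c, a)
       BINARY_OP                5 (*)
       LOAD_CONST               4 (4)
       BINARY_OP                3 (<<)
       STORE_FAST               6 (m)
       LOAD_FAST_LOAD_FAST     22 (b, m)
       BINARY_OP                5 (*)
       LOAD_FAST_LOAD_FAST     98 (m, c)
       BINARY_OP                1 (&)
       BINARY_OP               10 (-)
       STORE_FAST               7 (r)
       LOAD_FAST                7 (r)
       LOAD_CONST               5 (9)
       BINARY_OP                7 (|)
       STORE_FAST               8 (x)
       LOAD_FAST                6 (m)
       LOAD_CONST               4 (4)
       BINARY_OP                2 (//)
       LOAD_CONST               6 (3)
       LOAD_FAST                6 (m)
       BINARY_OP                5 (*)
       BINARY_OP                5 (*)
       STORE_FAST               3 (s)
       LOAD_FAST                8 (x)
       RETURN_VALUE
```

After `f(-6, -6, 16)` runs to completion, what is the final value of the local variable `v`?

5

LOAD_CONST → push 8. Stack: [8]
LOAD_FAST a → push -6. Stack: [8, -6]
BINARY_OP - → 8 - -6 = 14. Stack: [14]
LOAD_CONST → push 2. Stack: [14, 2]
BINARY_OP // → 14 // 2 = 7. Stack: [7]
STORE_FAST s → s=7. Stack: []
LOAD_CONST → push 8. Stack: [8]
LOAD_FAST a → push -6. Stack: [8, -6]
BINARY_OP * → 8 * -6 = -48. Stack: [-48]
LOAD_CONST → push 12. Stack: [-48, 12]
BINARY_OP ^ → -48 ^ 12 = -36. Stack: [-36]
STORE_FAST u → u=-36. Stack: []
LOAD_FAST a → push -6. Stack: [-6]
LOAD_CONST → push 4. Stack: [-6, 4]
BINARY_OP >> → -6 >> 4 = -1. Stack: [-1]
LOAD_FAST b → push -6. Stack: [-1, -6]
LOAD_CONST → push 12. Stack: [-1, -6, 12]
BINARY_OP % → -6 % 12 = 6. Stack: [-1, 6]
BINARY_OP + → -1 + 6 = 5. Stack: [5]
STORE_FAST v → v=5. Stack: []
LOAD_FAST_LOAD_FAST c,a → push 16,-6. Stack: [16, -6]
BINARY_OP * → 16 * -6 = -96. Stack: [-96]
LOAD_CONST → push 4. Stack: [-96, 4]
BINARY_OP << → -96 << 4 = -1536. Stack: [-1536]
STORE_FAST m → m=-1536. Stack: []
LOAD_FAST_LOAD_FAST b,m → push -6,-1536. Stack: [-6, -1536]
BINARY_OP * → -6 * -1536 = 9216. Stack: [9216]
LOAD_FAST_LOAD_FAST m,c → push -1536,16. Stack: [9216, -1536, 16]
BINARY_OP & → -1536 & 16 = 0. Stack: [9216, 0]
BINARY_OP - → 9216 - 0 = 9216. Stack: [9216]
STORE_FAST r → r=9216. Stack: []
LOAD_FAST r → push 9216. Stack: [9216]
LOAD_CONST → push 9. Stack: [9216, 9]
BINARY_OP | → 9216 | 9 = 9225. Stack: [9225]
STORE_FAST x → x=9225. Stack: []
LOAD_FAST m → push -1536. Stack: [-1536]
LOAD_CONST → push 4. Stack: [-1536, 4]
BINARY_OP // → -1536 // 4 = -384. Stack: [-384]
LOAD_CONST → push 3. Stack: [-384, 3]
LOAD_FAST m → push -1536. Stack: [-384, 3, -1536]
BINARY_OP * → 3 * -1536 = -4608. Stack: [-384, -4608]
BINARY_OP * → -384 * -4608 = 1769472. Stack: [1769472]
STORE_FAST s → s=1769472. Stack: []
LOAD_FAST x → push 9225. Stack: [9225]
RETURN_VALUE → return 9225.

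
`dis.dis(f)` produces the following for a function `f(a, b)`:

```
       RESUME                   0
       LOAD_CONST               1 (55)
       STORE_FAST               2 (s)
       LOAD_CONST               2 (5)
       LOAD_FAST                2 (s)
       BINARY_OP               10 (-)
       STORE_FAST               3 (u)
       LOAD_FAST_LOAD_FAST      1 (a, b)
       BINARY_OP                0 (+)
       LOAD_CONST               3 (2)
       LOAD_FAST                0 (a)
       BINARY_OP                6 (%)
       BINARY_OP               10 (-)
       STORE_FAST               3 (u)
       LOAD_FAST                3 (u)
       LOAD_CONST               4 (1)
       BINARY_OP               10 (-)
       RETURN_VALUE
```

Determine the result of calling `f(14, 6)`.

LOAD_CONST → push 55. Stack: [55]
STORE_FAST s → s=55. Stack: []
LOAD_CONST → push 5. Stack: [5]
LOAD_FAST s → push 55. Stack: [5, 55]
BINARY_OP - → 5 - 55 = -50. Stack: [-50]
STORE_FAST u → u=-50. Stack: []
LOAD_FAST_LOAD_FAST a,b → push 14,6. Stack: [14, 6]
BINARY_OP + → 14 + 6 = 20. Stack: [20]
LOAD_CONST → push 2. Stack: [20, 2]
LOAD_FAST a → push 14. Stack: [20, 2, 14]
BINARY_OP % → 2 % 14 = 2. Stack: [20, 2]
BINARY_OP - → 20 - 2 = 18. Stack: [18]
STORE_FAST u → u=18. Stack: []
LOAD_FAST u → push 18. Stack: [18]
LOAD_CONST → push 1. Stack: [18, 1]
BINARY_OP - → 18 - 1 = 17. Stack: [17]
RETURN_VALUE → return 17.

17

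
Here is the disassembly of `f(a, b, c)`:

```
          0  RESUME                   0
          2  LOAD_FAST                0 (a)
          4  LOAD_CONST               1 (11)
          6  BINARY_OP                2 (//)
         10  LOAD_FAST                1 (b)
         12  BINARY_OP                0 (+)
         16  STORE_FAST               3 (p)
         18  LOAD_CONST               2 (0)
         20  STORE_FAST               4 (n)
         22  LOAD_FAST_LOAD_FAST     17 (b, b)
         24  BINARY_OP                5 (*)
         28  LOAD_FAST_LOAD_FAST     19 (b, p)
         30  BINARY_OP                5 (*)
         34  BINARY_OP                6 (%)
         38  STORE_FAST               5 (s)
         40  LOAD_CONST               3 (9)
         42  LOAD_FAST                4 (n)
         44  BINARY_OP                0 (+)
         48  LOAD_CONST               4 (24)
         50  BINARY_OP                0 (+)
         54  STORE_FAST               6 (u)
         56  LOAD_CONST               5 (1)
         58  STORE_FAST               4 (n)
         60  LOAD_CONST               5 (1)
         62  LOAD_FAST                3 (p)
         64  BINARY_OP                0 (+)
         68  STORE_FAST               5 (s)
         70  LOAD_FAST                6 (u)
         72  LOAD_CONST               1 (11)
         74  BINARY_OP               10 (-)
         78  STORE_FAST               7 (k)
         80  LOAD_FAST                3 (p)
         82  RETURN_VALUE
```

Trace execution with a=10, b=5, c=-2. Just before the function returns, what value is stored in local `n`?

1

LOAD_FAST a → push 10. Stack: [10]
LOAD_CONST → push 11. Stack: [10, 11]
BINARY_OP // → 10 // 11 = 0. Stack: [0]
LOAD_FAST b → push 5. Stack: [0, 5]
BINARY_OP + → 0 + 5 = 5. Stack: [5]
STORE_FAST p → p=5. Stack: []
LOAD_CONST → push 0. Stack: [0]
STORE_FAST n → n=0. Stack: []
LOAD_FAST_LOAD_FAST b,b → push 5,5. Stack: [5, 5]
BINARY_OP * → 5 * 5 = 25. Stack: [25]
LOAD_FAST_LOAD_FAST b,p → push 5,5. Stack: [25, 5, 5]
BINARY_OP * → 5 * 5 = 25. Stack: [25, 25]
BINARY_OP % → 25 % 25 = 0. Stack: [0]
STORE_FAST s → s=0. Stack: []
LOAD_CONST → push 9. Stack: [9]
LOAD_FAST n → push 0. Stack: [9, 0]
BINARY_OP + → 9 + 0 = 9. Stack: [9]
LOAD_CONST → push 24. Stack: [9, 24]
BINARY_OP + → 9 + 24 = 33. Stack: [33]
STORE_FAST u → u=33. Stack: []
LOAD_CONST → push 1. Stack: [1]
STORE_FAST n → n=1. Stack: []
LOAD_CONST → push 1. Stack: [1]
LOAD_FAST p → push 5. Stack: [1, 5]
BINARY_OP + → 1 + 5 = 6. Stack: [6]
STORE_FAST s → s=6. Stack: []
LOAD_FAST u → push 33. Stack: [33]
LOAD_CONST → push 11. Stack: [33, 11]
BINARY_OP - → 33 - 11 = 22. Stack: [22]
STORE_FAST k → k=22. Stack: []
LOAD_FAST p → push 5. Stack: [5]
RETURN_VALUE → return 5.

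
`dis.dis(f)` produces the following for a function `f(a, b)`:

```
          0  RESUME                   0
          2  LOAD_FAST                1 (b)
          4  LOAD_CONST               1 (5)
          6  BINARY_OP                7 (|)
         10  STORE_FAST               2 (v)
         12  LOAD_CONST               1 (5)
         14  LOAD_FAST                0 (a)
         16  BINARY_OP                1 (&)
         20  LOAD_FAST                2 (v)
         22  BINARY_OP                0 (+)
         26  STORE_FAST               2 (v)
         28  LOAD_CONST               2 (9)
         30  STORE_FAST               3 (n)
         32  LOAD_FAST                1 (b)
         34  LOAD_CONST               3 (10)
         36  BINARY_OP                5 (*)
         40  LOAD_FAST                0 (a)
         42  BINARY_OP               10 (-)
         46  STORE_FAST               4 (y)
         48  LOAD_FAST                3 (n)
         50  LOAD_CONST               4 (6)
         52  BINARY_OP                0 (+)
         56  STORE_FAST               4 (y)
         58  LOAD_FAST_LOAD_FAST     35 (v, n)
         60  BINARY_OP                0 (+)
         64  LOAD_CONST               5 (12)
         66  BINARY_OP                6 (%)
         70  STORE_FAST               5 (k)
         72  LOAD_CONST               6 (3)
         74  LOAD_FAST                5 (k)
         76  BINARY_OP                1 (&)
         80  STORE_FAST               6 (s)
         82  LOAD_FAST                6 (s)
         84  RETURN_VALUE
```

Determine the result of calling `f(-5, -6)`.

LOAD_FAST b → push -6. Stack: [-6]
LOAD_CONST → push 5. Stack: [-6, 5]
BINARY_OP | → -6 | 5 = -1. Stack: [-1]
STORE_FAST v → v=-1. Stack: []
LOAD_CONST → push 5. Stack: [5]
LOAD_FAST a → push -5. Stack: [5, -5]
BINARY_OP & → 5 & -5 = 1. Stack: [1]
LOAD_FAST v → push -1. Stack: [1, -1]
BINARY_OP + → 1 + -1 = 0. Stack: [0]
STORE_FAST v → v=0. Stack: []
LOAD_CONST → push 9. Stack: [9]
STORE_FAST n → n=9. Stack: []
LOAD_FAST b → push -6. Stack: [-6]
LOAD_CONST → push 10. Stack: [-6, 10]
BINARY_OP * → -6 * 10 = -60. Stack: [-60]
LOAD_FAST a → push -5. Stack: [-60, -5]
BINARY_OP - → -60 - -5 = -55. Stack: [-55]
STORE_FAST y → y=-55. Stack: []
LOAD_FAST n → push 9. Stack: [9]
LOAD_CONST → push 6. Stack: [9, 6]
BINARY_OP + → 9 + 6 = 15. Stack: [15]
STORE_FAST y → y=15. Stack: []
LOAD_FAST_LOAD_FAST v,n → push 0,9. Stack: [0, 9]
BINARY_OP + → 0 + 9 = 9. Stack: [9]
LOAD_CONST → push 12. Stack: [9, 12]
BINARY_OP % → 9 % 12 = 9. Stack: [9]
STORE_FAST k → k=9. Stack: []
LOAD_CONST → push 3. Stack: [3]
LOAD_FAST k → push 9. Stack: [3, 9]
BINARY_OP & → 3 & 9 = 1. Stack: [1]
STORE_FAST s → s=1. Stack: []
LOAD_FAST s → push 1. Stack: [1]
RETURN_VALUE → return 1.

1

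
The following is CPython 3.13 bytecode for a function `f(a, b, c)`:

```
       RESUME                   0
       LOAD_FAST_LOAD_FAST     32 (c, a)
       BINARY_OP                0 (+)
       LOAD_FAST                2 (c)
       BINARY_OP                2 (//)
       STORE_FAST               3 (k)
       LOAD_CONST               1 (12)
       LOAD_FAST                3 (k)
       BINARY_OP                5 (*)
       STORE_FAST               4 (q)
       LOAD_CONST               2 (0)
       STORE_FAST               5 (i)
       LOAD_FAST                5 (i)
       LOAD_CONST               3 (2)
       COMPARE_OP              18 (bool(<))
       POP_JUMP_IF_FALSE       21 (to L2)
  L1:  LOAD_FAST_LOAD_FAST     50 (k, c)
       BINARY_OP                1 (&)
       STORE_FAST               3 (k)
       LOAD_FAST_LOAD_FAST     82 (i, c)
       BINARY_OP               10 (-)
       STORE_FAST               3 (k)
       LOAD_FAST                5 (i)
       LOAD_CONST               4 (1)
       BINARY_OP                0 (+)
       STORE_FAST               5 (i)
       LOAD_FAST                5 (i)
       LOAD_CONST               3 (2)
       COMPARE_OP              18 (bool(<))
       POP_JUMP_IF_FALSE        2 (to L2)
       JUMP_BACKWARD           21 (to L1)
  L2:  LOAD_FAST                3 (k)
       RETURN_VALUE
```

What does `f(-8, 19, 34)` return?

LOAD_FAST_LOAD_FAST c,a → push 34,-8. Stack: [34, -8]
BINARY_OP + → 34 + -8 = 26. Stack: [26]
LOAD_FAST c → push 34. Stack: [26, 34]
BINARY_OP // → 26 // 34 = 0. Stack: [0]
STORE_FAST k → k=0. Stack: []
LOAD_CONST → push 12. Stack: [12]
LOAD_FAST k → push 0. Stack: [12, 0]
BINARY_OP * → 12 * 0 = 0. Stack: [0]
STORE_FAST q → q=0. Stack: []
LOAD_CONST → push 0. Stack: [0]
STORE_FAST i → i=0. Stack: []
LOAD_FAST i → push 0. Stack: [0]
LOAD_CONST → push 2. Stack: [0, 2]
COMPARE_OP bool(<) → 0 vs 2 = True. Stack: [True]
POP_JUMP_IF_FALSE → pop True; no jump. Stack: []
LOAD_FAST_LOAD_FAST k,c → push 0,34. Stack: [0, 34]
BINARY_OP & → 0 & 34 = 0. Stack: [0]
STORE_FAST k → k=0. Stack: []
LOAD_FAST_LOAD_FAST i,c → push 0,34. Stack: [0, 34]
BINARY_OP - → 0 - 34 = -34. Stack: [-34]
STORE_FAST k → k=-34. Stack: []
LOAD_FAST i → push 0. Stack: [0]
LOAD_CONST → push 1. Stack: [0, 1]
BINARY_OP + → 0 + 1 = 1. Stack: [1]
STORE_FAST i → i=1. Stack: []
LOAD_FAST i → push 1. Stack: [1]
LOAD_CONST → push 2. Stack: [1, 2]
COMPARE_OP bool(<) → 1 vs 2 = True. Stack: [True]
POP_JUMP_IF_FALSE → pop True; no jump. Stack: []
LOAD_FAST_LOAD_FAST k,c → push -34,34. Stack: [-34, 34]
BINARY_OP & → -34 & 34 = 2. Stack: [2]
STORE_FAST k → k=2. Stack: []
LOAD_FAST_LOAD_FAST i,c → push 1,34. Stack: [1, 34]
BINARY_OP - → 1 - 34 = -33. Stack: [-33]
STORE_FAST k → k=-33. Stack: []
LOAD_FAST i → push 1. Stack: [1]
LOAD_CONST → push 1. Stack: [1, 1]
BINARY_OP + → 1 + 1 = 2. Stack: [2]
STORE_FAST i → i=2. Stack: []
LOAD_FAST i → push 2. Stack: [2]
LOAD_CONST → push 2. Stack: [2, 2]
COMPARE_OP bool(<) → 2 vs 2 = False. Stack: [False]
POP_JUMP_IF_FALSE → pop False; jump. Stack: []
LOAD_FAST k → push -33. Stack: [-33]
RETURN_VALUE → return -33.

-33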